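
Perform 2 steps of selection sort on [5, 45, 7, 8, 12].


Initial: [5, 45, 7, 8, 12]
Step 1: min=5 at 0
  Swap: [5, 45, 7, 8, 12]
Step 2: min=7 at 2
  Swap: [5, 7, 45, 8, 12]

After 2 steps: [5, 7, 45, 8, 12]


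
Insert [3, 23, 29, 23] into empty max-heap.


Insert 3: [3]
Insert 23: [23, 3]
Insert 29: [29, 3, 23]
Insert 23: [29, 23, 23, 3]

Final heap: [29, 23, 23, 3]


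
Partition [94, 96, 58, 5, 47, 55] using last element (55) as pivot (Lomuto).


Pivot: 55
  5 <= 55: swap -> [5, 96, 58, 94, 47, 55]
  47 <= 55: swap -> [5, 47, 58, 94, 96, 55]
Place pivot at 2: [5, 47, 55, 94, 96, 58]

Partitioned: [5, 47, 55, 94, 96, 58]


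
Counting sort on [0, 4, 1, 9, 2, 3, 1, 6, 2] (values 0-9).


Input: [0, 4, 1, 9, 2, 3, 1, 6, 2]
Counts: [1, 2, 2, 1, 1, 0, 1, 0, 0, 1]

Sorted: [0, 1, 1, 2, 2, 3, 4, 6, 9]


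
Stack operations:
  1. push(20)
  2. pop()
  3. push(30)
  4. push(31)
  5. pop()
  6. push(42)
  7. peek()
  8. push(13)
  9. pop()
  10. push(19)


push(20) -> [20]
pop()->20, []
push(30) -> [30]
push(31) -> [30, 31]
pop()->31, [30]
push(42) -> [30, 42]
peek()->42
push(13) -> [30, 42, 13]
pop()->13, [30, 42]
push(19) -> [30, 42, 19]

Final stack: [30, 42, 19]


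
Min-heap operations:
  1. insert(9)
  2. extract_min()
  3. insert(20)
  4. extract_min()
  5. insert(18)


insert(9) -> [9]
extract_min()->9, []
insert(20) -> [20]
extract_min()->20, []
insert(18) -> [18]

Final heap: [18]


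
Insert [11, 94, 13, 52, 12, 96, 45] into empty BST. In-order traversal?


Insert 11: root
Insert 94: R from 11
Insert 13: R from 11 -> L from 94
Insert 52: R from 11 -> L from 94 -> R from 13
Insert 12: R from 11 -> L from 94 -> L from 13
Insert 96: R from 11 -> R from 94
Insert 45: R from 11 -> L from 94 -> R from 13 -> L from 52

In-order: [11, 12, 13, 45, 52, 94, 96]


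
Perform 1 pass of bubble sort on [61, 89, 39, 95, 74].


Initial: [61, 89, 39, 95, 74]
Pass 1: [61, 39, 89, 74, 95] (2 swaps)

After 1 pass: [61, 39, 89, 74, 95]


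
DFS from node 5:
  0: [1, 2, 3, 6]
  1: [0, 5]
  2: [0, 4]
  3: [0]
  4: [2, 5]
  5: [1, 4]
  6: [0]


Visit 5, push [4, 1]
Visit 1, push [0]
Visit 0, push [6, 3, 2]
Visit 2, push [4]
Visit 4, push []
Visit 3, push []
Visit 6, push []

DFS order: [5, 1, 0, 2, 4, 3, 6]


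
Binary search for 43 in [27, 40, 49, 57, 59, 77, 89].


Step 1: lo=0, hi=6, mid=3, val=57
Step 2: lo=0, hi=2, mid=1, val=40
Step 3: lo=2, hi=2, mid=2, val=49

Not found


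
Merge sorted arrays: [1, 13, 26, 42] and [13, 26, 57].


Take 1 from A
Take 13 from A
Take 13 from B
Take 26 from A
Take 26 from B
Take 42 from A

Merged: [1, 13, 13, 26, 26, 42, 57]


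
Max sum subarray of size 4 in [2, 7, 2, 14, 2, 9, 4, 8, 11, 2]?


[0:4]: 25
[1:5]: 25
[2:6]: 27
[3:7]: 29
[4:8]: 23
[5:9]: 32
[6:10]: 25

Max: 32 at [5:9]


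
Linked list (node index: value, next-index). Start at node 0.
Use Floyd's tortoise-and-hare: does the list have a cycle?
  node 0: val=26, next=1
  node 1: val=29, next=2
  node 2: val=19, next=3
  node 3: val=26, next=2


Floyd's tortoise (slow, +1) and hare (fast, +2):
  init: slow=0, fast=0
  step 1: slow=1, fast=2
  step 2: slow=2, fast=2
  slow == fast at node 2: cycle detected

Cycle: yes


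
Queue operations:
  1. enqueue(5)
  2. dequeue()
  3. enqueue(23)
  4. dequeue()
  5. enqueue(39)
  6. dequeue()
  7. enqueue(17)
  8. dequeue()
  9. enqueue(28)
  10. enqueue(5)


enqueue(5) -> [5]
dequeue()->5, []
enqueue(23) -> [23]
dequeue()->23, []
enqueue(39) -> [39]
dequeue()->39, []
enqueue(17) -> [17]
dequeue()->17, []
enqueue(28) -> [28]
enqueue(5) -> [28, 5]

Final queue: [28, 5]


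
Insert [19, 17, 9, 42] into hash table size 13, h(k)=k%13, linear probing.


Insert 19: h=6 -> slot 6
Insert 17: h=4 -> slot 4
Insert 9: h=9 -> slot 9
Insert 42: h=3 -> slot 3

Table: [None, None, None, 42, 17, None, 19, None, None, 9, None, None, None]


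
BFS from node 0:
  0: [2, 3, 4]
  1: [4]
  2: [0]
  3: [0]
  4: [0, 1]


Visit 0, enqueue [2, 3, 4]
Visit 2, enqueue []
Visit 3, enqueue []
Visit 4, enqueue [1]
Visit 1, enqueue []

BFS order: [0, 2, 3, 4, 1]


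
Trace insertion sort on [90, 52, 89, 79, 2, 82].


Initial: [90, 52, 89, 79, 2, 82]
Insert 52: [52, 90, 89, 79, 2, 82]
Insert 89: [52, 89, 90, 79, 2, 82]
Insert 79: [52, 79, 89, 90, 2, 82]
Insert 2: [2, 52, 79, 89, 90, 82]
Insert 82: [2, 52, 79, 82, 89, 90]

Sorted: [2, 52, 79, 82, 89, 90]


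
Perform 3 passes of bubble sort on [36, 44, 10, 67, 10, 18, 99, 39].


Initial: [36, 44, 10, 67, 10, 18, 99, 39]
Pass 1: [36, 10, 44, 10, 18, 67, 39, 99] (4 swaps)
Pass 2: [10, 36, 10, 18, 44, 39, 67, 99] (4 swaps)
Pass 3: [10, 10, 18, 36, 39, 44, 67, 99] (3 swaps)

After 3 passes: [10, 10, 18, 36, 39, 44, 67, 99]


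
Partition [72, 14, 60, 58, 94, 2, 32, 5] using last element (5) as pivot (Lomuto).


Pivot: 5
  2 <= 5: swap -> [2, 14, 60, 58, 94, 72, 32, 5]
Place pivot at 1: [2, 5, 60, 58, 94, 72, 32, 14]

Partitioned: [2, 5, 60, 58, 94, 72, 32, 14]


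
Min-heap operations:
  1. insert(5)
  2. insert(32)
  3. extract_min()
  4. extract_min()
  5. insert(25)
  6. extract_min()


insert(5) -> [5]
insert(32) -> [5, 32]
extract_min()->5, [32]
extract_min()->32, []
insert(25) -> [25]
extract_min()->25, []

Final heap: []


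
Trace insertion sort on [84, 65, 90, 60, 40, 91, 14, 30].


Initial: [84, 65, 90, 60, 40, 91, 14, 30]
Insert 65: [65, 84, 90, 60, 40, 91, 14, 30]
Insert 90: [65, 84, 90, 60, 40, 91, 14, 30]
Insert 60: [60, 65, 84, 90, 40, 91, 14, 30]
Insert 40: [40, 60, 65, 84, 90, 91, 14, 30]
Insert 91: [40, 60, 65, 84, 90, 91, 14, 30]
Insert 14: [14, 40, 60, 65, 84, 90, 91, 30]
Insert 30: [14, 30, 40, 60, 65, 84, 90, 91]

Sorted: [14, 30, 40, 60, 65, 84, 90, 91]


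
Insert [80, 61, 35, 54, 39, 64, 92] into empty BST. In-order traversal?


Insert 80: root
Insert 61: L from 80
Insert 35: L from 80 -> L from 61
Insert 54: L from 80 -> L from 61 -> R from 35
Insert 39: L from 80 -> L from 61 -> R from 35 -> L from 54
Insert 64: L from 80 -> R from 61
Insert 92: R from 80

In-order: [35, 39, 54, 61, 64, 80, 92]


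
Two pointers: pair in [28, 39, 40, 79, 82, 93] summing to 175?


lo=0(28)+hi=5(93)=121
lo=1(39)+hi=5(93)=132
lo=2(40)+hi=5(93)=133
lo=3(79)+hi=5(93)=172
lo=4(82)+hi=5(93)=175

Yes: 82+93=175


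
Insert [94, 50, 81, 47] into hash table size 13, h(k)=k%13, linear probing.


Insert 94: h=3 -> slot 3
Insert 50: h=11 -> slot 11
Insert 81: h=3, 1 probes -> slot 4
Insert 47: h=8 -> slot 8

Table: [None, None, None, 94, 81, None, None, None, 47, None, None, 50, None]


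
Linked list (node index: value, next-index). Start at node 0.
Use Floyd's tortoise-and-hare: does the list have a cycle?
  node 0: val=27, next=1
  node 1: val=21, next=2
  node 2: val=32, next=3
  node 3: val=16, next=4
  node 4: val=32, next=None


Floyd's tortoise (slow, +1) and hare (fast, +2):
  init: slow=0, fast=0
  step 1: slow=1, fast=2
  step 2: slow=2, fast=4
  step 3: fast -> None, no cycle

Cycle: no


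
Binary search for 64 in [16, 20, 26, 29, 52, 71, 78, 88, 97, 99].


Step 1: lo=0, hi=9, mid=4, val=52
Step 2: lo=5, hi=9, mid=7, val=88
Step 3: lo=5, hi=6, mid=5, val=71

Not found


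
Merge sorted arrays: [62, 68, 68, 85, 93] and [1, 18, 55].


Take 1 from B
Take 18 from B
Take 55 from B

Merged: [1, 18, 55, 62, 68, 68, 85, 93]


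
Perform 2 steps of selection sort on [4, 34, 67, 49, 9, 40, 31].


Initial: [4, 34, 67, 49, 9, 40, 31]
Step 1: min=4 at 0
  Swap: [4, 34, 67, 49, 9, 40, 31]
Step 2: min=9 at 4
  Swap: [4, 9, 67, 49, 34, 40, 31]

After 2 steps: [4, 9, 67, 49, 34, 40, 31]


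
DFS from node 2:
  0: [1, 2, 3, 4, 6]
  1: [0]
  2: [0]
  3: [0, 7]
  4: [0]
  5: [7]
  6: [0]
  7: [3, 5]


Visit 2, push [0]
Visit 0, push [6, 4, 3, 1]
Visit 1, push []
Visit 3, push [7]
Visit 7, push [5]
Visit 5, push []
Visit 4, push []
Visit 6, push []

DFS order: [2, 0, 1, 3, 7, 5, 4, 6]


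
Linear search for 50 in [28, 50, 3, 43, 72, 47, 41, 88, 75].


i=0: 28!=50
i=1: 50==50 found!

Found at 1, 2 comps


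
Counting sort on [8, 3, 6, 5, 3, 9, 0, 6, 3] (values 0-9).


Input: [8, 3, 6, 5, 3, 9, 0, 6, 3]
Counts: [1, 0, 0, 3, 0, 1, 2, 0, 1, 1]

Sorted: [0, 3, 3, 3, 5, 6, 6, 8, 9]


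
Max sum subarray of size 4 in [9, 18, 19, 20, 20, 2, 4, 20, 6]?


[0:4]: 66
[1:5]: 77
[2:6]: 61
[3:7]: 46
[4:8]: 46
[5:9]: 32

Max: 77 at [1:5]


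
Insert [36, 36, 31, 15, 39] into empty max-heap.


Insert 36: [36]
Insert 36: [36, 36]
Insert 31: [36, 36, 31]
Insert 15: [36, 36, 31, 15]
Insert 39: [39, 36, 31, 15, 36]

Final heap: [39, 36, 31, 15, 36]


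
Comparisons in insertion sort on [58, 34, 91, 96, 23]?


Algorithm: insertion sort
Input: [58, 34, 91, 96, 23]
Sorted: [23, 34, 58, 91, 96]

7


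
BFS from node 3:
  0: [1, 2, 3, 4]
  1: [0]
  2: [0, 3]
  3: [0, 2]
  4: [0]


Visit 3, enqueue [0, 2]
Visit 0, enqueue [1, 4]
Visit 2, enqueue []
Visit 1, enqueue []
Visit 4, enqueue []

BFS order: [3, 0, 2, 1, 4]


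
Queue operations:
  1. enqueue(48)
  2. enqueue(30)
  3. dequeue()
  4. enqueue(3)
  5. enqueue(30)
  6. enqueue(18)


enqueue(48) -> [48]
enqueue(30) -> [48, 30]
dequeue()->48, [30]
enqueue(3) -> [30, 3]
enqueue(30) -> [30, 3, 30]
enqueue(18) -> [30, 3, 30, 18]

Final queue: [30, 3, 30, 18]


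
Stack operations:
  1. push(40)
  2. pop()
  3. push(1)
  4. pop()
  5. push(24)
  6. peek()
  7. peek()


push(40) -> [40]
pop()->40, []
push(1) -> [1]
pop()->1, []
push(24) -> [24]
peek()->24
peek()->24

Final stack: [24]


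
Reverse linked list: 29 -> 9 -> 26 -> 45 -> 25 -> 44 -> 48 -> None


Step 1: curr=29, set curr.next=prev(None) | reversed so far: 29
Step 2: curr=9, set curr.next=prev(29) | reversed so far: 9 -> 29
Step 3: curr=26, set curr.next=prev(9) | reversed so far: 26 -> 9 -> 29
Step 4: curr=45, set curr.next=prev(26) | reversed so far: 45 -> 26 -> 9 -> 29
Step 5: curr=25, set curr.next=prev(45) | reversed so far: 25 -> 45 -> 26 -> 9 -> 29
Step 6: curr=44, set curr.next=prev(25) | reversed so far: 44 -> 25 -> 45 -> 26 -> 9 -> 29
Step 7: curr=48, set curr.next=prev(44) | reversed so far: 48 -> 44 -> 25 -> 45 -> 26 -> 9 -> 29

48 -> 44 -> 25 -> 45 -> 26 -> 9 -> 29 -> None


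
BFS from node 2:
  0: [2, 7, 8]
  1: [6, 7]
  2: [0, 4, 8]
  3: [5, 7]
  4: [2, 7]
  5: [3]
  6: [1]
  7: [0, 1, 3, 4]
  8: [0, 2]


Visit 2, enqueue [0, 4, 8]
Visit 0, enqueue [7]
Visit 4, enqueue []
Visit 8, enqueue []
Visit 7, enqueue [1, 3]
Visit 1, enqueue [6]
Visit 3, enqueue [5]
Visit 6, enqueue []
Visit 5, enqueue []

BFS order: [2, 0, 4, 8, 7, 1, 3, 6, 5]


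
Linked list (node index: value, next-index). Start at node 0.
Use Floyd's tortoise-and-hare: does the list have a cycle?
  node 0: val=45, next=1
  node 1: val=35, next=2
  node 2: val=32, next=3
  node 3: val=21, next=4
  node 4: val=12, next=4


Floyd's tortoise (slow, +1) and hare (fast, +2):
  init: slow=0, fast=0
  step 1: slow=1, fast=2
  step 2: slow=2, fast=4
  step 3: slow=3, fast=4
  step 4: slow=4, fast=4
  slow == fast at node 4: cycle detected

Cycle: yes


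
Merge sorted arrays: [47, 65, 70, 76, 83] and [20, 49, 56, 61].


Take 20 from B
Take 47 from A
Take 49 from B
Take 56 from B
Take 61 from B

Merged: [20, 47, 49, 56, 61, 65, 70, 76, 83]


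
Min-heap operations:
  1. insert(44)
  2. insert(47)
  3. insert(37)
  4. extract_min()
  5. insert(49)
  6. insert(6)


insert(44) -> [44]
insert(47) -> [44, 47]
insert(37) -> [37, 47, 44]
extract_min()->37, [44, 47]
insert(49) -> [44, 47, 49]
insert(6) -> [6, 44, 49, 47]

Final heap: [6, 44, 49, 47]


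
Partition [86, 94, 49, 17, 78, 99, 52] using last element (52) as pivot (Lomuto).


Pivot: 52
  49 <= 52: swap -> [49, 94, 86, 17, 78, 99, 52]
  17 <= 52: swap -> [49, 17, 86, 94, 78, 99, 52]
Place pivot at 2: [49, 17, 52, 94, 78, 99, 86]

Partitioned: [49, 17, 52, 94, 78, 99, 86]


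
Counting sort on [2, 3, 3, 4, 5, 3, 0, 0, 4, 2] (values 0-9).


Input: [2, 3, 3, 4, 5, 3, 0, 0, 4, 2]
Counts: [2, 0, 2, 3, 2, 1, 0, 0, 0, 0]

Sorted: [0, 0, 2, 2, 3, 3, 3, 4, 4, 5]


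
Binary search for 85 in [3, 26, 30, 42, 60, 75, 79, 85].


Step 1: lo=0, hi=7, mid=3, val=42
Step 2: lo=4, hi=7, mid=5, val=75
Step 3: lo=6, hi=7, mid=6, val=79
Step 4: lo=7, hi=7, mid=7, val=85

Found at index 7


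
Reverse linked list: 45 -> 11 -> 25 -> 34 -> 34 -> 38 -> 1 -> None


Step 1: curr=45, set curr.next=prev(None) | reversed so far: 45
Step 2: curr=11, set curr.next=prev(45) | reversed so far: 11 -> 45
Step 3: curr=25, set curr.next=prev(11) | reversed so far: 25 -> 11 -> 45
Step 4: curr=34, set curr.next=prev(25) | reversed so far: 34 -> 25 -> 11 -> 45
Step 5: curr=34, set curr.next=prev(34) | reversed so far: 34 -> 34 -> 25 -> 11 -> 45
Step 6: curr=38, set curr.next=prev(34) | reversed so far: 38 -> 34 -> 34 -> 25 -> 11 -> 45
Step 7: curr=1, set curr.next=prev(38) | reversed so far: 1 -> 38 -> 34 -> 34 -> 25 -> 11 -> 45

1 -> 38 -> 34 -> 34 -> 25 -> 11 -> 45 -> None


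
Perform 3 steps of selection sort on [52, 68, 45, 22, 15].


Initial: [52, 68, 45, 22, 15]
Step 1: min=15 at 4
  Swap: [15, 68, 45, 22, 52]
Step 2: min=22 at 3
  Swap: [15, 22, 45, 68, 52]
Step 3: min=45 at 2
  Swap: [15, 22, 45, 68, 52]

After 3 steps: [15, 22, 45, 68, 52]


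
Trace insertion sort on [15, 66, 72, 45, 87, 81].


Initial: [15, 66, 72, 45, 87, 81]
Insert 66: [15, 66, 72, 45, 87, 81]
Insert 72: [15, 66, 72, 45, 87, 81]
Insert 45: [15, 45, 66, 72, 87, 81]
Insert 87: [15, 45, 66, 72, 87, 81]
Insert 81: [15, 45, 66, 72, 81, 87]

Sorted: [15, 45, 66, 72, 81, 87]


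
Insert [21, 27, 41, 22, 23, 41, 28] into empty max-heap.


Insert 21: [21]
Insert 27: [27, 21]
Insert 41: [41, 21, 27]
Insert 22: [41, 22, 27, 21]
Insert 23: [41, 23, 27, 21, 22]
Insert 41: [41, 23, 41, 21, 22, 27]
Insert 28: [41, 23, 41, 21, 22, 27, 28]

Final heap: [41, 23, 41, 21, 22, 27, 28]


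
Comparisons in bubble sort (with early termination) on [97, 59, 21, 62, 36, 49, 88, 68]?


Algorithm: bubble sort (with early termination)
Input: [97, 59, 21, 62, 36, 49, 88, 68]
Sorted: [21, 36, 49, 59, 62, 68, 88, 97]

22


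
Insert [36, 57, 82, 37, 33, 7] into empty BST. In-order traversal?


Insert 36: root
Insert 57: R from 36
Insert 82: R from 36 -> R from 57
Insert 37: R from 36 -> L from 57
Insert 33: L from 36
Insert 7: L from 36 -> L from 33

In-order: [7, 33, 36, 37, 57, 82]


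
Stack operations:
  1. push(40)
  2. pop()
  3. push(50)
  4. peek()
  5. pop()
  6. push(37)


push(40) -> [40]
pop()->40, []
push(50) -> [50]
peek()->50
pop()->50, []
push(37) -> [37]

Final stack: [37]


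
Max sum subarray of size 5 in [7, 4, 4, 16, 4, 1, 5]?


[0:5]: 35
[1:6]: 29
[2:7]: 30

Max: 35 at [0:5]


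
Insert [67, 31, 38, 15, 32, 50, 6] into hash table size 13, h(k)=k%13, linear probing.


Insert 67: h=2 -> slot 2
Insert 31: h=5 -> slot 5
Insert 38: h=12 -> slot 12
Insert 15: h=2, 1 probes -> slot 3
Insert 32: h=6 -> slot 6
Insert 50: h=11 -> slot 11
Insert 6: h=6, 1 probes -> slot 7

Table: [None, None, 67, 15, None, 31, 32, 6, None, None, None, 50, 38]


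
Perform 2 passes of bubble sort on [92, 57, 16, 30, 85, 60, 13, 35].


Initial: [92, 57, 16, 30, 85, 60, 13, 35]
Pass 1: [57, 16, 30, 85, 60, 13, 35, 92] (7 swaps)
Pass 2: [16, 30, 57, 60, 13, 35, 85, 92] (5 swaps)

After 2 passes: [16, 30, 57, 60, 13, 35, 85, 92]


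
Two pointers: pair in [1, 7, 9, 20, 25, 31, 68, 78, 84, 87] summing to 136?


lo=0(1)+hi=9(87)=88
lo=1(7)+hi=9(87)=94
lo=2(9)+hi=9(87)=96
lo=3(20)+hi=9(87)=107
lo=4(25)+hi=9(87)=112
lo=5(31)+hi=9(87)=118
lo=6(68)+hi=9(87)=155
lo=6(68)+hi=8(84)=152
lo=6(68)+hi=7(78)=146

No pair found


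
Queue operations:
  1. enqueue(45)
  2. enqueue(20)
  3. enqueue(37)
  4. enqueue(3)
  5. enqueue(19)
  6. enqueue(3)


enqueue(45) -> [45]
enqueue(20) -> [45, 20]
enqueue(37) -> [45, 20, 37]
enqueue(3) -> [45, 20, 37, 3]
enqueue(19) -> [45, 20, 37, 3, 19]
enqueue(3) -> [45, 20, 37, 3, 19, 3]

Final queue: [45, 20, 37, 3, 19, 3]


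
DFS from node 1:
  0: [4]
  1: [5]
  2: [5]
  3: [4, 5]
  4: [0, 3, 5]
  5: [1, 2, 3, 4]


Visit 1, push [5]
Visit 5, push [4, 3, 2]
Visit 2, push []
Visit 3, push [4]
Visit 4, push [0]
Visit 0, push []

DFS order: [1, 5, 2, 3, 4, 0]


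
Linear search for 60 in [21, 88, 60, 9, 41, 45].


i=0: 21!=60
i=1: 88!=60
i=2: 60==60 found!

Found at 2, 3 comps


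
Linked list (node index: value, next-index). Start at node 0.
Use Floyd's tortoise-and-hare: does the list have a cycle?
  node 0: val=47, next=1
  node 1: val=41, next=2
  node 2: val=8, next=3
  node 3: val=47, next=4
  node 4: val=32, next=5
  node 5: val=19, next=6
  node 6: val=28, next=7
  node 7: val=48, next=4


Floyd's tortoise (slow, +1) and hare (fast, +2):
  init: slow=0, fast=0
  step 1: slow=1, fast=2
  step 2: slow=2, fast=4
  step 3: slow=3, fast=6
  step 4: slow=4, fast=4
  slow == fast at node 4: cycle detected

Cycle: yes


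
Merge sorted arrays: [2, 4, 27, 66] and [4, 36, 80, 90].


Take 2 from A
Take 4 from A
Take 4 from B
Take 27 from A
Take 36 from B
Take 66 from A

Merged: [2, 4, 4, 27, 36, 66, 80, 90]


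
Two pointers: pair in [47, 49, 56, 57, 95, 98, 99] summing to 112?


lo=0(47)+hi=6(99)=146
lo=0(47)+hi=5(98)=145
lo=0(47)+hi=4(95)=142
lo=0(47)+hi=3(57)=104
lo=1(49)+hi=3(57)=106
lo=2(56)+hi=3(57)=113

No pair found


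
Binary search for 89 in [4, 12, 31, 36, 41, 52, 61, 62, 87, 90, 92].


Step 1: lo=0, hi=10, mid=5, val=52
Step 2: lo=6, hi=10, mid=8, val=87
Step 3: lo=9, hi=10, mid=9, val=90

Not found


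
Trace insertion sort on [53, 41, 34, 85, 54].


Initial: [53, 41, 34, 85, 54]
Insert 41: [41, 53, 34, 85, 54]
Insert 34: [34, 41, 53, 85, 54]
Insert 85: [34, 41, 53, 85, 54]
Insert 54: [34, 41, 53, 54, 85]

Sorted: [34, 41, 53, 54, 85]


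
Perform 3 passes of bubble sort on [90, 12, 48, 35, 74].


Initial: [90, 12, 48, 35, 74]
Pass 1: [12, 48, 35, 74, 90] (4 swaps)
Pass 2: [12, 35, 48, 74, 90] (1 swaps)
Pass 3: [12, 35, 48, 74, 90] (0 swaps)

After 3 passes: [12, 35, 48, 74, 90]


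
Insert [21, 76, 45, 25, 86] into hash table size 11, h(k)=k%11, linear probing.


Insert 21: h=10 -> slot 10
Insert 76: h=10, 1 probes -> slot 0
Insert 45: h=1 -> slot 1
Insert 25: h=3 -> slot 3
Insert 86: h=9 -> slot 9

Table: [76, 45, None, 25, None, None, None, None, None, 86, 21]


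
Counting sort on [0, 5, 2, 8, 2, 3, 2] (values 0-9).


Input: [0, 5, 2, 8, 2, 3, 2]
Counts: [1, 0, 3, 1, 0, 1, 0, 0, 1, 0]

Sorted: [0, 2, 2, 2, 3, 5, 8]


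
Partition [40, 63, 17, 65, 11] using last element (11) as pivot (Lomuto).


Pivot: 11
Place pivot at 0: [11, 63, 17, 65, 40]

Partitioned: [11, 63, 17, 65, 40]


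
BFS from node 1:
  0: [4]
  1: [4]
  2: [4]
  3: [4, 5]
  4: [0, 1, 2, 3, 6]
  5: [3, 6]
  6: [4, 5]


Visit 1, enqueue [4]
Visit 4, enqueue [0, 2, 3, 6]
Visit 0, enqueue []
Visit 2, enqueue []
Visit 3, enqueue [5]
Visit 6, enqueue []
Visit 5, enqueue []

BFS order: [1, 4, 0, 2, 3, 6, 5]


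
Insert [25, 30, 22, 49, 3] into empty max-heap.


Insert 25: [25]
Insert 30: [30, 25]
Insert 22: [30, 25, 22]
Insert 49: [49, 30, 22, 25]
Insert 3: [49, 30, 22, 25, 3]

Final heap: [49, 30, 22, 25, 3]


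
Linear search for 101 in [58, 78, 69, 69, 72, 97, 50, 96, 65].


i=0: 58!=101
i=1: 78!=101
i=2: 69!=101
i=3: 69!=101
i=4: 72!=101
i=5: 97!=101
i=6: 50!=101
i=7: 96!=101
i=8: 65!=101

Not found, 9 comps


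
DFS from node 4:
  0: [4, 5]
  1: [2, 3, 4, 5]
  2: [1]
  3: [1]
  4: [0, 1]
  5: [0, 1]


Visit 4, push [1, 0]
Visit 0, push [5]
Visit 5, push [1]
Visit 1, push [3, 2]
Visit 2, push []
Visit 3, push []

DFS order: [4, 0, 5, 1, 2, 3]


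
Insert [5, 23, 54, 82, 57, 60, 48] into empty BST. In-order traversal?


Insert 5: root
Insert 23: R from 5
Insert 54: R from 5 -> R from 23
Insert 82: R from 5 -> R from 23 -> R from 54
Insert 57: R from 5 -> R from 23 -> R from 54 -> L from 82
Insert 60: R from 5 -> R from 23 -> R from 54 -> L from 82 -> R from 57
Insert 48: R from 5 -> R from 23 -> L from 54

In-order: [5, 23, 48, 54, 57, 60, 82]


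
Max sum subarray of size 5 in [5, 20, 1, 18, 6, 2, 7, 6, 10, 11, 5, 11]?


[0:5]: 50
[1:6]: 47
[2:7]: 34
[3:8]: 39
[4:9]: 31
[5:10]: 36
[6:11]: 39
[7:12]: 43

Max: 50 at [0:5]


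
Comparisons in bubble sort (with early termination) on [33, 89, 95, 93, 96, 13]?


Algorithm: bubble sort (with early termination)
Input: [33, 89, 95, 93, 96, 13]
Sorted: [13, 33, 89, 93, 95, 96]

15


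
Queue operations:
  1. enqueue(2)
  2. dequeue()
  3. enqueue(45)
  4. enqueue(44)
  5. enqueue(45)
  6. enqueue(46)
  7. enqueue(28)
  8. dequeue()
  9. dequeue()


enqueue(2) -> [2]
dequeue()->2, []
enqueue(45) -> [45]
enqueue(44) -> [45, 44]
enqueue(45) -> [45, 44, 45]
enqueue(46) -> [45, 44, 45, 46]
enqueue(28) -> [45, 44, 45, 46, 28]
dequeue()->45, [44, 45, 46, 28]
dequeue()->44, [45, 46, 28]

Final queue: [45, 46, 28]


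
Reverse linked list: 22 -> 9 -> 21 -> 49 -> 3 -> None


Step 1: curr=22, set curr.next=prev(None) | reversed so far: 22
Step 2: curr=9, set curr.next=prev(22) | reversed so far: 9 -> 22
Step 3: curr=21, set curr.next=prev(9) | reversed so far: 21 -> 9 -> 22
Step 4: curr=49, set curr.next=prev(21) | reversed so far: 49 -> 21 -> 9 -> 22
Step 5: curr=3, set curr.next=prev(49) | reversed so far: 3 -> 49 -> 21 -> 9 -> 22

3 -> 49 -> 21 -> 9 -> 22 -> None


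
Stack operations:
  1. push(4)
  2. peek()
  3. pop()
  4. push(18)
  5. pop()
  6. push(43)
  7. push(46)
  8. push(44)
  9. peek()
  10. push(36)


push(4) -> [4]
peek()->4
pop()->4, []
push(18) -> [18]
pop()->18, []
push(43) -> [43]
push(46) -> [43, 46]
push(44) -> [43, 46, 44]
peek()->44
push(36) -> [43, 46, 44, 36]

Final stack: [43, 46, 44, 36]


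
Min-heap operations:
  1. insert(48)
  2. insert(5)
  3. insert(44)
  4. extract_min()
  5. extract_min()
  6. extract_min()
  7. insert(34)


insert(48) -> [48]
insert(5) -> [5, 48]
insert(44) -> [5, 48, 44]
extract_min()->5, [44, 48]
extract_min()->44, [48]
extract_min()->48, []
insert(34) -> [34]

Final heap: [34]


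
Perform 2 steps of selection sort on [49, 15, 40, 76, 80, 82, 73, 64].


Initial: [49, 15, 40, 76, 80, 82, 73, 64]
Step 1: min=15 at 1
  Swap: [15, 49, 40, 76, 80, 82, 73, 64]
Step 2: min=40 at 2
  Swap: [15, 40, 49, 76, 80, 82, 73, 64]

After 2 steps: [15, 40, 49, 76, 80, 82, 73, 64]


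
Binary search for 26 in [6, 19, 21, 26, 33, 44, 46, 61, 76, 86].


Step 1: lo=0, hi=9, mid=4, val=33
Step 2: lo=0, hi=3, mid=1, val=19
Step 3: lo=2, hi=3, mid=2, val=21
Step 4: lo=3, hi=3, mid=3, val=26

Found at index 3


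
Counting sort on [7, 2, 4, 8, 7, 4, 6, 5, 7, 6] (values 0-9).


Input: [7, 2, 4, 8, 7, 4, 6, 5, 7, 6]
Counts: [0, 0, 1, 0, 2, 1, 2, 3, 1, 0]

Sorted: [2, 4, 4, 5, 6, 6, 7, 7, 7, 8]


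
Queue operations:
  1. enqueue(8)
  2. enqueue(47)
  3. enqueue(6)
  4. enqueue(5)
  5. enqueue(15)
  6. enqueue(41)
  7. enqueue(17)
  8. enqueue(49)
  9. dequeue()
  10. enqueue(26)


enqueue(8) -> [8]
enqueue(47) -> [8, 47]
enqueue(6) -> [8, 47, 6]
enqueue(5) -> [8, 47, 6, 5]
enqueue(15) -> [8, 47, 6, 5, 15]
enqueue(41) -> [8, 47, 6, 5, 15, 41]
enqueue(17) -> [8, 47, 6, 5, 15, 41, 17]
enqueue(49) -> [8, 47, 6, 5, 15, 41, 17, 49]
dequeue()->8, [47, 6, 5, 15, 41, 17, 49]
enqueue(26) -> [47, 6, 5, 15, 41, 17, 49, 26]

Final queue: [47, 6, 5, 15, 41, 17, 49, 26]


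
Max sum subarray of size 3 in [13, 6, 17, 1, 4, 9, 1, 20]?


[0:3]: 36
[1:4]: 24
[2:5]: 22
[3:6]: 14
[4:7]: 14
[5:8]: 30

Max: 36 at [0:3]


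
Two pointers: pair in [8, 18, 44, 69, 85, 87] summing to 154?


lo=0(8)+hi=5(87)=95
lo=1(18)+hi=5(87)=105
lo=2(44)+hi=5(87)=131
lo=3(69)+hi=5(87)=156
lo=3(69)+hi=4(85)=154

Yes: 69+85=154


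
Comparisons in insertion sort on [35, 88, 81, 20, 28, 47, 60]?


Algorithm: insertion sort
Input: [35, 88, 81, 20, 28, 47, 60]
Sorted: [20, 28, 35, 47, 60, 81, 88]

16


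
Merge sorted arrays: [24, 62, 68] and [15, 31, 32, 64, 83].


Take 15 from B
Take 24 from A
Take 31 from B
Take 32 from B
Take 62 from A
Take 64 from B
Take 68 from A

Merged: [15, 24, 31, 32, 62, 64, 68, 83]


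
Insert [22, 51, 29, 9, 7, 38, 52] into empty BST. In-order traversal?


Insert 22: root
Insert 51: R from 22
Insert 29: R from 22 -> L from 51
Insert 9: L from 22
Insert 7: L from 22 -> L from 9
Insert 38: R from 22 -> L from 51 -> R from 29
Insert 52: R from 22 -> R from 51

In-order: [7, 9, 22, 29, 38, 51, 52]


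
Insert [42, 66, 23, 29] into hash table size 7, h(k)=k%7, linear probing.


Insert 42: h=0 -> slot 0
Insert 66: h=3 -> slot 3
Insert 23: h=2 -> slot 2
Insert 29: h=1 -> slot 1

Table: [42, 29, 23, 66, None, None, None]


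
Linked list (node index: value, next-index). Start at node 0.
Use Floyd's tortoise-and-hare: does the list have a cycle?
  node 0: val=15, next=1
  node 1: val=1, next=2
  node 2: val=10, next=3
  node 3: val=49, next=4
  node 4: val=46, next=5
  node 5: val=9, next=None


Floyd's tortoise (slow, +1) and hare (fast, +2):
  init: slow=0, fast=0
  step 1: slow=1, fast=2
  step 2: slow=2, fast=4
  step 3: fast 4->5->None, no cycle

Cycle: no


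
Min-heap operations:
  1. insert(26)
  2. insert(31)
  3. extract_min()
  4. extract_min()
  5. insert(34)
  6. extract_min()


insert(26) -> [26]
insert(31) -> [26, 31]
extract_min()->26, [31]
extract_min()->31, []
insert(34) -> [34]
extract_min()->34, []

Final heap: []


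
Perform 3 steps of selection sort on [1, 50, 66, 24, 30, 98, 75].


Initial: [1, 50, 66, 24, 30, 98, 75]
Step 1: min=1 at 0
  Swap: [1, 50, 66, 24, 30, 98, 75]
Step 2: min=24 at 3
  Swap: [1, 24, 66, 50, 30, 98, 75]
Step 3: min=30 at 4
  Swap: [1, 24, 30, 50, 66, 98, 75]

After 3 steps: [1, 24, 30, 50, 66, 98, 75]


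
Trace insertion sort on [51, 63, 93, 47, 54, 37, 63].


Initial: [51, 63, 93, 47, 54, 37, 63]
Insert 63: [51, 63, 93, 47, 54, 37, 63]
Insert 93: [51, 63, 93, 47, 54, 37, 63]
Insert 47: [47, 51, 63, 93, 54, 37, 63]
Insert 54: [47, 51, 54, 63, 93, 37, 63]
Insert 37: [37, 47, 51, 54, 63, 93, 63]
Insert 63: [37, 47, 51, 54, 63, 63, 93]

Sorted: [37, 47, 51, 54, 63, 63, 93]


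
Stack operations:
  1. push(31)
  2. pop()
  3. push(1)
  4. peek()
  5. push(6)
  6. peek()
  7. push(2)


push(31) -> [31]
pop()->31, []
push(1) -> [1]
peek()->1
push(6) -> [1, 6]
peek()->6
push(2) -> [1, 6, 2]

Final stack: [1, 6, 2]


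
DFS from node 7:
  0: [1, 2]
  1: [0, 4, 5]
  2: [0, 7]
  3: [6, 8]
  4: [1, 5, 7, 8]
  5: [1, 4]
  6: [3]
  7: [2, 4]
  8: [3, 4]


Visit 7, push [4, 2]
Visit 2, push [0]
Visit 0, push [1]
Visit 1, push [5, 4]
Visit 4, push [8, 5]
Visit 5, push []
Visit 8, push [3]
Visit 3, push [6]
Visit 6, push []

DFS order: [7, 2, 0, 1, 4, 5, 8, 3, 6]


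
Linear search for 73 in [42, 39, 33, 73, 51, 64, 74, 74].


i=0: 42!=73
i=1: 39!=73
i=2: 33!=73
i=3: 73==73 found!

Found at 3, 4 comps


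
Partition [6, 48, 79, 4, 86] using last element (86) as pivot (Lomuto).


Pivot: 86
  6 <= 86: advance i (no swap)
  48 <= 86: advance i (no swap)
  79 <= 86: advance i (no swap)
  4 <= 86: advance i (no swap)
Place pivot at 4: [6, 48, 79, 4, 86]

Partitioned: [6, 48, 79, 4, 86]


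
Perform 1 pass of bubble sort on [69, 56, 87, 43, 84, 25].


Initial: [69, 56, 87, 43, 84, 25]
Pass 1: [56, 69, 43, 84, 25, 87] (4 swaps)

After 1 pass: [56, 69, 43, 84, 25, 87]


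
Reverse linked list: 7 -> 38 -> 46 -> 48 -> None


Step 1: curr=7, set curr.next=prev(None) | reversed so far: 7
Step 2: curr=38, set curr.next=prev(7) | reversed so far: 38 -> 7
Step 3: curr=46, set curr.next=prev(38) | reversed so far: 46 -> 38 -> 7
Step 4: curr=48, set curr.next=prev(46) | reversed so far: 48 -> 46 -> 38 -> 7

48 -> 46 -> 38 -> 7 -> None


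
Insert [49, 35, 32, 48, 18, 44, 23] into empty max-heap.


Insert 49: [49]
Insert 35: [49, 35]
Insert 32: [49, 35, 32]
Insert 48: [49, 48, 32, 35]
Insert 18: [49, 48, 32, 35, 18]
Insert 44: [49, 48, 44, 35, 18, 32]
Insert 23: [49, 48, 44, 35, 18, 32, 23]

Final heap: [49, 48, 44, 35, 18, 32, 23]


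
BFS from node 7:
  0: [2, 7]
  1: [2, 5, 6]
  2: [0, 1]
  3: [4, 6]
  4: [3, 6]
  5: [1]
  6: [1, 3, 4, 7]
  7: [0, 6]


Visit 7, enqueue [0, 6]
Visit 0, enqueue [2]
Visit 6, enqueue [1, 3, 4]
Visit 2, enqueue []
Visit 1, enqueue [5]
Visit 3, enqueue []
Visit 4, enqueue []
Visit 5, enqueue []

BFS order: [7, 0, 6, 2, 1, 3, 4, 5]


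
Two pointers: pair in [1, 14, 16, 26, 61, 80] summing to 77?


lo=0(1)+hi=5(80)=81
lo=0(1)+hi=4(61)=62
lo=1(14)+hi=4(61)=75
lo=2(16)+hi=4(61)=77

Yes: 16+61=77


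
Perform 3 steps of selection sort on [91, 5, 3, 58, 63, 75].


Initial: [91, 5, 3, 58, 63, 75]
Step 1: min=3 at 2
  Swap: [3, 5, 91, 58, 63, 75]
Step 2: min=5 at 1
  Swap: [3, 5, 91, 58, 63, 75]
Step 3: min=58 at 3
  Swap: [3, 5, 58, 91, 63, 75]

After 3 steps: [3, 5, 58, 91, 63, 75]


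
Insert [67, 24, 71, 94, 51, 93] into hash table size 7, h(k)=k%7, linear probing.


Insert 67: h=4 -> slot 4
Insert 24: h=3 -> slot 3
Insert 71: h=1 -> slot 1
Insert 94: h=3, 2 probes -> slot 5
Insert 51: h=2 -> slot 2
Insert 93: h=2, 4 probes -> slot 6

Table: [None, 71, 51, 24, 67, 94, 93]


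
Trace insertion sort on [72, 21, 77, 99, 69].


Initial: [72, 21, 77, 99, 69]
Insert 21: [21, 72, 77, 99, 69]
Insert 77: [21, 72, 77, 99, 69]
Insert 99: [21, 72, 77, 99, 69]
Insert 69: [21, 69, 72, 77, 99]

Sorted: [21, 69, 72, 77, 99]


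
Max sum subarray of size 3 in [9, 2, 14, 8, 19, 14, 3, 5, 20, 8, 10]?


[0:3]: 25
[1:4]: 24
[2:5]: 41
[3:6]: 41
[4:7]: 36
[5:8]: 22
[6:9]: 28
[7:10]: 33
[8:11]: 38

Max: 41 at [2:5]


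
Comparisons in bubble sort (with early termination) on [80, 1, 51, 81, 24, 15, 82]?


Algorithm: bubble sort (with early termination)
Input: [80, 1, 51, 81, 24, 15, 82]
Sorted: [1, 15, 24, 51, 80, 81, 82]

20


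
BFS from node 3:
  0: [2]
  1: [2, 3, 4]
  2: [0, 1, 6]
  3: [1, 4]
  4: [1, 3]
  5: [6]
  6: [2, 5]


Visit 3, enqueue [1, 4]
Visit 1, enqueue [2]
Visit 4, enqueue []
Visit 2, enqueue [0, 6]
Visit 0, enqueue []
Visit 6, enqueue [5]
Visit 5, enqueue []

BFS order: [3, 1, 4, 2, 0, 6, 5]


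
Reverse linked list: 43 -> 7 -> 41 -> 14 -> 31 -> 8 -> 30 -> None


Step 1: curr=43, set curr.next=prev(None) | reversed so far: 43
Step 2: curr=7, set curr.next=prev(43) | reversed so far: 7 -> 43
Step 3: curr=41, set curr.next=prev(7) | reversed so far: 41 -> 7 -> 43
Step 4: curr=14, set curr.next=prev(41) | reversed so far: 14 -> 41 -> 7 -> 43
Step 5: curr=31, set curr.next=prev(14) | reversed so far: 31 -> 14 -> 41 -> 7 -> 43
Step 6: curr=8, set curr.next=prev(31) | reversed so far: 8 -> 31 -> 14 -> 41 -> 7 -> 43
Step 7: curr=30, set curr.next=prev(8) | reversed so far: 30 -> 8 -> 31 -> 14 -> 41 -> 7 -> 43

30 -> 8 -> 31 -> 14 -> 41 -> 7 -> 43 -> None


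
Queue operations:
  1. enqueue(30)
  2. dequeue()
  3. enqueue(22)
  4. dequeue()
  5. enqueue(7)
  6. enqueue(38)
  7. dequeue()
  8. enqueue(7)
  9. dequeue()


enqueue(30) -> [30]
dequeue()->30, []
enqueue(22) -> [22]
dequeue()->22, []
enqueue(7) -> [7]
enqueue(38) -> [7, 38]
dequeue()->7, [38]
enqueue(7) -> [38, 7]
dequeue()->38, [7]

Final queue: [7]


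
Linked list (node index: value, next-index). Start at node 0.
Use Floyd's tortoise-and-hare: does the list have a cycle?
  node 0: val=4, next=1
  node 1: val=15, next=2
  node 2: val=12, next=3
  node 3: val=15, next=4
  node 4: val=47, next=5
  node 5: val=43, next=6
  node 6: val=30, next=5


Floyd's tortoise (slow, +1) and hare (fast, +2):
  init: slow=0, fast=0
  step 1: slow=1, fast=2
  step 2: slow=2, fast=4
  step 3: slow=3, fast=6
  step 4: slow=4, fast=6
  step 5: slow=5, fast=6
  step 6: slow=6, fast=6
  slow == fast at node 6: cycle detected

Cycle: yes


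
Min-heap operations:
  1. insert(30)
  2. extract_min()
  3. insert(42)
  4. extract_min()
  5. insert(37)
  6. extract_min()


insert(30) -> [30]
extract_min()->30, []
insert(42) -> [42]
extract_min()->42, []
insert(37) -> [37]
extract_min()->37, []

Final heap: []


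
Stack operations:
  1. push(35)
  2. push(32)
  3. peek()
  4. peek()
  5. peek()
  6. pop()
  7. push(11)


push(35) -> [35]
push(32) -> [35, 32]
peek()->32
peek()->32
peek()->32
pop()->32, [35]
push(11) -> [35, 11]

Final stack: [35, 11]


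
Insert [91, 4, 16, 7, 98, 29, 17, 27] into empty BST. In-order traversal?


Insert 91: root
Insert 4: L from 91
Insert 16: L from 91 -> R from 4
Insert 7: L from 91 -> R from 4 -> L from 16
Insert 98: R from 91
Insert 29: L from 91 -> R from 4 -> R from 16
Insert 17: L from 91 -> R from 4 -> R from 16 -> L from 29
Insert 27: L from 91 -> R from 4 -> R from 16 -> L from 29 -> R from 17

In-order: [4, 7, 16, 17, 27, 29, 91, 98]


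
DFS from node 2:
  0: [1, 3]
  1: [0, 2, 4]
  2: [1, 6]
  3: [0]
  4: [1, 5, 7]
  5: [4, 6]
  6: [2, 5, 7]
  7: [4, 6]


Visit 2, push [6, 1]
Visit 1, push [4, 0]
Visit 0, push [3]
Visit 3, push []
Visit 4, push [7, 5]
Visit 5, push [6]
Visit 6, push [7]
Visit 7, push []

DFS order: [2, 1, 0, 3, 4, 5, 6, 7]


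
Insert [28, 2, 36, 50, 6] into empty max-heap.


Insert 28: [28]
Insert 2: [28, 2]
Insert 36: [36, 2, 28]
Insert 50: [50, 36, 28, 2]
Insert 6: [50, 36, 28, 2, 6]

Final heap: [50, 36, 28, 2, 6]


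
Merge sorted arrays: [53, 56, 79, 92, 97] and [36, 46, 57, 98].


Take 36 from B
Take 46 from B
Take 53 from A
Take 56 from A
Take 57 from B
Take 79 from A
Take 92 from A
Take 97 from A

Merged: [36, 46, 53, 56, 57, 79, 92, 97, 98]


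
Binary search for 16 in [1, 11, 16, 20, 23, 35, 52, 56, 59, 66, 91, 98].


Step 1: lo=0, hi=11, mid=5, val=35
Step 2: lo=0, hi=4, mid=2, val=16

Found at index 2


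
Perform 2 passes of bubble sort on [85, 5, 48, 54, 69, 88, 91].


Initial: [85, 5, 48, 54, 69, 88, 91]
Pass 1: [5, 48, 54, 69, 85, 88, 91] (4 swaps)
Pass 2: [5, 48, 54, 69, 85, 88, 91] (0 swaps)

After 2 passes: [5, 48, 54, 69, 85, 88, 91]


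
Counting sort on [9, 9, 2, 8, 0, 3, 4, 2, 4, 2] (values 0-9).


Input: [9, 9, 2, 8, 0, 3, 4, 2, 4, 2]
Counts: [1, 0, 3, 1, 2, 0, 0, 0, 1, 2]

Sorted: [0, 2, 2, 2, 3, 4, 4, 8, 9, 9]


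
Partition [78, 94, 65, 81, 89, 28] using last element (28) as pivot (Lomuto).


Pivot: 28
Place pivot at 0: [28, 94, 65, 81, 89, 78]

Partitioned: [28, 94, 65, 81, 89, 78]


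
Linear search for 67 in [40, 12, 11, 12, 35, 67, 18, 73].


i=0: 40!=67
i=1: 12!=67
i=2: 11!=67
i=3: 12!=67
i=4: 35!=67
i=5: 67==67 found!

Found at 5, 6 comps


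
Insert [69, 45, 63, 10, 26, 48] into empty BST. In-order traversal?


Insert 69: root
Insert 45: L from 69
Insert 63: L from 69 -> R from 45
Insert 10: L from 69 -> L from 45
Insert 26: L from 69 -> L from 45 -> R from 10
Insert 48: L from 69 -> R from 45 -> L from 63

In-order: [10, 26, 45, 48, 63, 69]


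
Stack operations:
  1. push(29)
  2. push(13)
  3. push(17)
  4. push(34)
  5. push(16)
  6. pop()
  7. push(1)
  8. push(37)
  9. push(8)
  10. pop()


push(29) -> [29]
push(13) -> [29, 13]
push(17) -> [29, 13, 17]
push(34) -> [29, 13, 17, 34]
push(16) -> [29, 13, 17, 34, 16]
pop()->16, [29, 13, 17, 34]
push(1) -> [29, 13, 17, 34, 1]
push(37) -> [29, 13, 17, 34, 1, 37]
push(8) -> [29, 13, 17, 34, 1, 37, 8]
pop()->8, [29, 13, 17, 34, 1, 37]

Final stack: [29, 13, 17, 34, 1, 37]


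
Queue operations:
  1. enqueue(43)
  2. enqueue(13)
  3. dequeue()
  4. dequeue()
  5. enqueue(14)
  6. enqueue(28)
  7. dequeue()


enqueue(43) -> [43]
enqueue(13) -> [43, 13]
dequeue()->43, [13]
dequeue()->13, []
enqueue(14) -> [14]
enqueue(28) -> [14, 28]
dequeue()->14, [28]

Final queue: [28]


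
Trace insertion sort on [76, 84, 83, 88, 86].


Initial: [76, 84, 83, 88, 86]
Insert 84: [76, 84, 83, 88, 86]
Insert 83: [76, 83, 84, 88, 86]
Insert 88: [76, 83, 84, 88, 86]
Insert 86: [76, 83, 84, 86, 88]

Sorted: [76, 83, 84, 86, 88]


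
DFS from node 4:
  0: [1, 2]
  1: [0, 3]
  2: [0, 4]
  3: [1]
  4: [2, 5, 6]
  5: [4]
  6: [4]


Visit 4, push [6, 5, 2]
Visit 2, push [0]
Visit 0, push [1]
Visit 1, push [3]
Visit 3, push []
Visit 5, push []
Visit 6, push []

DFS order: [4, 2, 0, 1, 3, 5, 6]


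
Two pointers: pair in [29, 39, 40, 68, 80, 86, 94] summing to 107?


lo=0(29)+hi=6(94)=123
lo=0(29)+hi=5(86)=115
lo=0(29)+hi=4(80)=109
lo=0(29)+hi=3(68)=97
lo=1(39)+hi=3(68)=107

Yes: 39+68=107


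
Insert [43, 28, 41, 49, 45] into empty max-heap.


Insert 43: [43]
Insert 28: [43, 28]
Insert 41: [43, 28, 41]
Insert 49: [49, 43, 41, 28]
Insert 45: [49, 45, 41, 28, 43]

Final heap: [49, 45, 41, 28, 43]


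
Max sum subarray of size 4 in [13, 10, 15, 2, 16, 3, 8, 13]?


[0:4]: 40
[1:5]: 43
[2:6]: 36
[3:7]: 29
[4:8]: 40

Max: 43 at [1:5]


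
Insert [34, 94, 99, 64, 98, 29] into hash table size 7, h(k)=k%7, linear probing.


Insert 34: h=6 -> slot 6
Insert 94: h=3 -> slot 3
Insert 99: h=1 -> slot 1
Insert 64: h=1, 1 probes -> slot 2
Insert 98: h=0 -> slot 0
Insert 29: h=1, 3 probes -> slot 4

Table: [98, 99, 64, 94, 29, None, 34]


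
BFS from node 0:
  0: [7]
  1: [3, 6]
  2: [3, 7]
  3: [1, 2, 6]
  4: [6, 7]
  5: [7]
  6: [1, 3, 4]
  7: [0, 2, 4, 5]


Visit 0, enqueue [7]
Visit 7, enqueue [2, 4, 5]
Visit 2, enqueue [3]
Visit 4, enqueue [6]
Visit 5, enqueue []
Visit 3, enqueue [1]
Visit 6, enqueue []
Visit 1, enqueue []

BFS order: [0, 7, 2, 4, 5, 3, 6, 1]


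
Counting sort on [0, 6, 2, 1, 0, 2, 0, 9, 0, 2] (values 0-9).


Input: [0, 6, 2, 1, 0, 2, 0, 9, 0, 2]
Counts: [4, 1, 3, 0, 0, 0, 1, 0, 0, 1]

Sorted: [0, 0, 0, 0, 1, 2, 2, 2, 6, 9]


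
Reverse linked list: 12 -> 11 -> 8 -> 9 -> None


Step 1: curr=12, set curr.next=prev(None) | reversed so far: 12
Step 2: curr=11, set curr.next=prev(12) | reversed so far: 11 -> 12
Step 3: curr=8, set curr.next=prev(11) | reversed so far: 8 -> 11 -> 12
Step 4: curr=9, set curr.next=prev(8) | reversed so far: 9 -> 8 -> 11 -> 12

9 -> 8 -> 11 -> 12 -> None


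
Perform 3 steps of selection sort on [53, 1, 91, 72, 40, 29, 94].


Initial: [53, 1, 91, 72, 40, 29, 94]
Step 1: min=1 at 1
  Swap: [1, 53, 91, 72, 40, 29, 94]
Step 2: min=29 at 5
  Swap: [1, 29, 91, 72, 40, 53, 94]
Step 3: min=40 at 4
  Swap: [1, 29, 40, 72, 91, 53, 94]

After 3 steps: [1, 29, 40, 72, 91, 53, 94]


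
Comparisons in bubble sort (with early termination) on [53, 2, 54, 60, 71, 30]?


Algorithm: bubble sort (with early termination)
Input: [53, 2, 54, 60, 71, 30]
Sorted: [2, 30, 53, 54, 60, 71]

15


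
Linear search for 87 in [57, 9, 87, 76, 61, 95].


i=0: 57!=87
i=1: 9!=87
i=2: 87==87 found!

Found at 2, 3 comps


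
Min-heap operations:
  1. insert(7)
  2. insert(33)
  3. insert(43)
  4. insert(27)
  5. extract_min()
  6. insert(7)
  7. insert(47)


insert(7) -> [7]
insert(33) -> [7, 33]
insert(43) -> [7, 33, 43]
insert(27) -> [7, 27, 43, 33]
extract_min()->7, [27, 33, 43]
insert(7) -> [7, 27, 43, 33]
insert(47) -> [7, 27, 43, 33, 47]

Final heap: [7, 27, 43, 33, 47]


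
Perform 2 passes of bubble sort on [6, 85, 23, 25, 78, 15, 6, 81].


Initial: [6, 85, 23, 25, 78, 15, 6, 81]
Pass 1: [6, 23, 25, 78, 15, 6, 81, 85] (6 swaps)
Pass 2: [6, 23, 25, 15, 6, 78, 81, 85] (2 swaps)

After 2 passes: [6, 23, 25, 15, 6, 78, 81, 85]


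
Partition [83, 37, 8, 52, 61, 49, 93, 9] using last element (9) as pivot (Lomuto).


Pivot: 9
  8 <= 9: swap -> [8, 37, 83, 52, 61, 49, 93, 9]
Place pivot at 1: [8, 9, 83, 52, 61, 49, 93, 37]

Partitioned: [8, 9, 83, 52, 61, 49, 93, 37]


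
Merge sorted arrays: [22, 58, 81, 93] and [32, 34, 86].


Take 22 from A
Take 32 from B
Take 34 from B
Take 58 from A
Take 81 from A
Take 86 from B

Merged: [22, 32, 34, 58, 81, 86, 93]


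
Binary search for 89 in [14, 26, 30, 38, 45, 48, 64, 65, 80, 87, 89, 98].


Step 1: lo=0, hi=11, mid=5, val=48
Step 2: lo=6, hi=11, mid=8, val=80
Step 3: lo=9, hi=11, mid=10, val=89

Found at index 10


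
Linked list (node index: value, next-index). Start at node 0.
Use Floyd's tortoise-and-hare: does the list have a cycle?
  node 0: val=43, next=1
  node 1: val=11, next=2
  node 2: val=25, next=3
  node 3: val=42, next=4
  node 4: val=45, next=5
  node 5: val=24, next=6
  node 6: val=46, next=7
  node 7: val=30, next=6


Floyd's tortoise (slow, +1) and hare (fast, +2):
  init: slow=0, fast=0
  step 1: slow=1, fast=2
  step 2: slow=2, fast=4
  step 3: slow=3, fast=6
  step 4: slow=4, fast=6
  step 5: slow=5, fast=6
  step 6: slow=6, fast=6
  slow == fast at node 6: cycle detected

Cycle: yes
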